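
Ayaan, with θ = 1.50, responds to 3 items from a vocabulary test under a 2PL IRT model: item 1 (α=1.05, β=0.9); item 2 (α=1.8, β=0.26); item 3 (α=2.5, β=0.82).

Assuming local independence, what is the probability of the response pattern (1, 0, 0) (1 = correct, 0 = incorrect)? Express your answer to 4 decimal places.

0.0098

P(θ) = 1 / (1 + exp(−α(θ − β)))
P_1 = 1/(1+e^{-0.6300}) = 0.6525
P_2 = 1/(1+e^{-2.2320}) = 0.9031
P_3 = 1/(1+e^{-1.7000}) = 0.8455
L = P_1 × (1−P_2) × (1−P_3) = 0.6525 × 0.0969 × 0.1545 = 0.00977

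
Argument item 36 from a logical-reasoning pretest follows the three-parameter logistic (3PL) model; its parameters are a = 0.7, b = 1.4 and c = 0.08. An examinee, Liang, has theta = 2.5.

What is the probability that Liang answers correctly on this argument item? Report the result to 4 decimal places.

0.7088

P(theta) = c + (1 − c) · 1 / (1 + exp(−a(theta − b)))
Exponent: 0.7 × (2.5 − 1.4) = 0.7700
1/(1 + e^{-0.7700}) = 0.6835
P = 0.08 + 0.92 × 0.6835 = 0.7088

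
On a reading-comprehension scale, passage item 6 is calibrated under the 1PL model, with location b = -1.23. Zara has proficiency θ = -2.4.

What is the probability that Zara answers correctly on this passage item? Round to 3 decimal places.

P(θ) = 1 / (1 + exp(−(θ − b)))
Exponent: (-2.4 − (-1.23)) = -1.1700
1/(1 + e^{1.1700}) = 0.2369
P = 0.2369

0.237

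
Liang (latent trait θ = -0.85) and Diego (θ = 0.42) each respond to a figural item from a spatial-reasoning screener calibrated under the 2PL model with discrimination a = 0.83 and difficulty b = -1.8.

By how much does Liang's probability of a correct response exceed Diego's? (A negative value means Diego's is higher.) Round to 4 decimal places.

-0.1757

P(θ) = 1 / (1 + exp(−a(θ − b)))
P(Liang) = 0.6875  [exponent 0.7885]
P(Diego) = 0.8633  [exponent 1.8426]
Difference = 0.6875 − 0.8633 = -0.1757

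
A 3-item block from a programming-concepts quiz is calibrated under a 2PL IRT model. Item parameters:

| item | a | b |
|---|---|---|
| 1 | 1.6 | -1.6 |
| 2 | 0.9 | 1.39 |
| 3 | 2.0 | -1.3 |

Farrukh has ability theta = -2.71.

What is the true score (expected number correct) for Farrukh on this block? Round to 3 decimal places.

0.225

P(theta) = 1 / (1 + exp(−a(theta − b)))
P_1 = 1/(1+e^{1.7760}) = 0.1448
P_2 = 1/(1+e^{3.6900}) = 0.0244
P_3 = 1/(1+e^{2.8200}) = 0.0563
E[score] = 0.1448 + 0.0244 + 0.0563 = 0.2254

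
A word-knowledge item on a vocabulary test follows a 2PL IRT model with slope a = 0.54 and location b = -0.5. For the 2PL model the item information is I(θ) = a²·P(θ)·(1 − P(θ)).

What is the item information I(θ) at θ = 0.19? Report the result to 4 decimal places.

P = 1/(1+e^{-0.3726}) = 0.5921
P(1−P) = 0.5921 × 0.4079 = 0.2415
I = a² × P(1−P) = 0.54² × 0.2415 = 0.07043

0.0704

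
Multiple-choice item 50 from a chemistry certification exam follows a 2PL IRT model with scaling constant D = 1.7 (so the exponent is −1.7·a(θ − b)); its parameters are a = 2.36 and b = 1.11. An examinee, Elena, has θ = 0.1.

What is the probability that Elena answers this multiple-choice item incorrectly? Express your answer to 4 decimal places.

0.9829

P(θ) = 1 / (1 + exp(−D·a(θ − b)))
Exponent: 1.7 × 2.36 × (0.1 − 1.11) = -4.0521
1/(1 + e^{4.0521}) = 0.0171
P = 0.0171
P(incorrect) = 1 − 0.0171 = 0.9829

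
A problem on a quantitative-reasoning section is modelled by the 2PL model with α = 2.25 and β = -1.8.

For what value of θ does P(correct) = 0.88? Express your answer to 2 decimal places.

P(θ) = 1 / (1 + exp(−α(θ − β)))
logit = ln(0.8800/0.1200) = 1.9924
θ = β + logit/(α) = -1.8 + 1.9924/2.2500 = -0.9145

-0.91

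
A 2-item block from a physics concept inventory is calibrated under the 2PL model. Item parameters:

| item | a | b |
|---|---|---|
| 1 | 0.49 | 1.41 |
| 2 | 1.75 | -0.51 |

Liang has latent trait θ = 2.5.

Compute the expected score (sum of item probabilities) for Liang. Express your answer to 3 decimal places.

1.625

P(θ) = 1 / (1 + exp(−a(θ − b)))
P_1 = 1/(1+e^{-0.5341}) = 0.6304
P_2 = 1/(1+e^{-5.2675}) = 0.9949
E[score] = 0.6304 + 0.9949 = 1.6253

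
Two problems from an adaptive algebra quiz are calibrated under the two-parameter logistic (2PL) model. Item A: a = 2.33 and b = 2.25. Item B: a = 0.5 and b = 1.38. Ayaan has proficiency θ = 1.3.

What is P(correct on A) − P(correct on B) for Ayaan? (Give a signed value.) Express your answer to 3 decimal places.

P(θ) = 1 / (1 + exp(−a(θ − b)))
P_A = 0.0985
P_B = 0.4900
P_A − P_B = -0.3915

-0.391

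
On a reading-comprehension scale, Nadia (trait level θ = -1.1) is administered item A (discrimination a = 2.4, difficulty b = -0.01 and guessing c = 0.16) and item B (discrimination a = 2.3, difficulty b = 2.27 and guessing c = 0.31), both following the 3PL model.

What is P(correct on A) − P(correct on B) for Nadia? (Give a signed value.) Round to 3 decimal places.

-0.093

P(θ) = c + (1 − c) · 1 / (1 + exp(−a(θ − b)))
P_A = 0.2172
P_B = 0.3103
P_A − P_B = -0.0931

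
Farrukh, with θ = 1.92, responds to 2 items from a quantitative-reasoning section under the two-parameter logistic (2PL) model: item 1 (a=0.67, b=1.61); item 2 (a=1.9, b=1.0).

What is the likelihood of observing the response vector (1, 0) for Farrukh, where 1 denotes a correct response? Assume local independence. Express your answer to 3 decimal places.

0.082

P(θ) = 1 / (1 + exp(−a(θ − b)))
P_1 = 1/(1+e^{-0.2077}) = 0.5517
P_2 = 1/(1+e^{-1.7480}) = 0.8517
L = P_1 × (1−P_2) = 0.5517 × 0.1483 = 0.08182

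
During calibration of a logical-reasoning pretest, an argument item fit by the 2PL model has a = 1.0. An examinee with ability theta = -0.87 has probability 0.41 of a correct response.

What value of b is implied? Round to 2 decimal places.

-0.51

P(theta) = 1 / (1 + exp(−a(theta − b)))
logit(0.41) = ln(0.41/0.59) = -0.3640
b = theta − logit/(a) = -0.87 − (-0.3640)/1.0000 = -0.5060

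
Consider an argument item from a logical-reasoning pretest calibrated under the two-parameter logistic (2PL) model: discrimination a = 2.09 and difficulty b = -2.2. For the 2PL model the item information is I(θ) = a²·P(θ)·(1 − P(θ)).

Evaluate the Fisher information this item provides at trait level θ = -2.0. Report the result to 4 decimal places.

P = 1/(1+e^{-0.4180}) = 0.6030
P(1−P) = 0.6030 × 0.3970 = 0.2394
I = a² × P(1−P) = 2.09² × 0.2394 = 1.04568

1.0457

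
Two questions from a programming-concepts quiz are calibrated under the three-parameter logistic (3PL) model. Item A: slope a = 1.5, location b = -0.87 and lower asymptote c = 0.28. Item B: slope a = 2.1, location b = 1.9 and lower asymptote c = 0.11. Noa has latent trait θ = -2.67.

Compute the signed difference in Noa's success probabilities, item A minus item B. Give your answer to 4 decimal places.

0.2153

P(θ) = c + (1 − c) · 1 / (1 + exp(−a(θ − b)))
P_A = 0.3253
P_B = 0.1101
P_A − P_B = 0.2153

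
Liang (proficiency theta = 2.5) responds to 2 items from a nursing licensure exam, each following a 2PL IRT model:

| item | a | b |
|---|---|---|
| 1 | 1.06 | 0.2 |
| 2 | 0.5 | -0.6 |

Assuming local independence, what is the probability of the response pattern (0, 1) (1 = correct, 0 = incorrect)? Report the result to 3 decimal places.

0.066

P(theta) = 1 / (1 + exp(−a(theta − b)))
P_1 = 1/(1+e^{-2.4380}) = 0.9197
P_2 = 1/(1+e^{-1.5500}) = 0.8249
L = (1−P_1) × P_2 = 0.0803 × 0.8249 = 0.06626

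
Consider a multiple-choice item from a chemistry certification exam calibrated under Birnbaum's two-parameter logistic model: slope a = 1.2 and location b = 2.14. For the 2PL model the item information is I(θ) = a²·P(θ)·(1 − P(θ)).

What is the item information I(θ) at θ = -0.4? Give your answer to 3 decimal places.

P = 1/(1+e^{3.0480}) = 0.0453
P(1−P) = 0.0453 × 0.9547 = 0.0433
I = a² × P(1−P) = 1.2² × 0.0433 = 0.06228

0.062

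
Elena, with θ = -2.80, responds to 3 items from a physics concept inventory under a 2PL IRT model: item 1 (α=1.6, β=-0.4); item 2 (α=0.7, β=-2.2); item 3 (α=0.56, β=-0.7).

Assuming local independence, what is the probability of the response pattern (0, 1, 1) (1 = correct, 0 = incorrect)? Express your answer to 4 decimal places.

P(θ) = 1 / (1 + exp(−α(θ − β)))
P_1 = 1/(1+e^{3.8400}) = 0.0210
P_2 = 1/(1+e^{0.4200}) = 0.3965
P_3 = 1/(1+e^{1.1760}) = 0.2358
L = (1−P_1) × P_2 × P_3 = 0.9790 × 0.3965 × 0.2358 = 0.09152

0.0915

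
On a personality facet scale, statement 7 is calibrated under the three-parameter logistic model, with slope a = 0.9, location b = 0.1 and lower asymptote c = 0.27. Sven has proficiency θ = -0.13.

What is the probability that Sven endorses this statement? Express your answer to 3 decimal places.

P(θ) = c + (1 − c) · 1 / (1 + exp(−a(θ − b)))
Exponent: 0.9 × (-0.13 − 0.1) = -0.2070
1/(1 + e^{0.2070}) = 0.4484
P = 0.27 + 0.73 × 0.4484 = 0.5974

0.597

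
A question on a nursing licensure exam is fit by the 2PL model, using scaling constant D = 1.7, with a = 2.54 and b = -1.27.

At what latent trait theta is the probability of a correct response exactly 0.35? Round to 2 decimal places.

-1.41

P(theta) = 1 / (1 + exp(−D·a(theta − b)))
logit = ln(0.3500/0.6500) = -0.6190
theta = b + logit/(1.7·a) = -1.27 + (-0.6190)/4.3180 = -1.4134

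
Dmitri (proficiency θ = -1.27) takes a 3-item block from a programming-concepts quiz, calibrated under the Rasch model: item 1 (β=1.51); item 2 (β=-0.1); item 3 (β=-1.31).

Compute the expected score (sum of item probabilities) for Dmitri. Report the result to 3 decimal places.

0.805

P(θ) = 1 / (1 + exp(−(θ − β)))
P_1 = 1/(1+e^{2.7800}) = 0.0584
P_2 = 1/(1+e^{1.1700}) = 0.2369
P_3 = 1/(1+e^{-0.0400}) = 0.5100
E[score] = 0.0584 + 0.2369 + 0.5100 = 0.8053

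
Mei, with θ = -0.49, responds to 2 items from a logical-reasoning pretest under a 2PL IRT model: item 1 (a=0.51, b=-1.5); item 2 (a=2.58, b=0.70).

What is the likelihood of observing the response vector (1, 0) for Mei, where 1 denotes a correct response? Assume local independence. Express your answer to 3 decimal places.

0.598

P(θ) = 1 / (1 + exp(−a(θ − b)))
P_1 = 1/(1+e^{-0.5151}) = 0.6260
P_2 = 1/(1+e^{3.0702}) = 0.0444
L = P_1 × (1−P_2) = 0.6260 × 0.9556 = 0.59824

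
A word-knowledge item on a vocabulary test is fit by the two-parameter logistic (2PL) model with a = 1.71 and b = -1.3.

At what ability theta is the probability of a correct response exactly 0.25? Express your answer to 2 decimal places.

P(theta) = 1 / (1 + exp(−a(theta − b)))
logit = ln(0.2500/0.7500) = -1.0986
theta = b + logit/(a) = -1.3 + (-1.0986)/1.7100 = -1.9425

-1.94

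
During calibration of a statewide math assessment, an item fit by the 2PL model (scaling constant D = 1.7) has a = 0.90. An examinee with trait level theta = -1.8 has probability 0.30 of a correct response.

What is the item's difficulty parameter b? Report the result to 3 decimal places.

P(theta) = 1 / (1 + exp(−D·a(theta − b)))
logit(0.30) = ln(0.30/0.70) = -0.8473
b = theta − logit/(1.7·a) = -1.8 − (-0.8473)/1.5300 = -1.2462

-1.246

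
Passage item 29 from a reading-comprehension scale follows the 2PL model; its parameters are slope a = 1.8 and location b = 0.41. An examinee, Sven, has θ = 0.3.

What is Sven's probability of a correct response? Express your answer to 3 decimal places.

P(θ) = 1 / (1 + exp(−a(θ − b)))
Exponent: 1.8 × (0.3 − 0.41) = -0.1980
1/(1 + e^{0.1980}) = 0.4507

0.451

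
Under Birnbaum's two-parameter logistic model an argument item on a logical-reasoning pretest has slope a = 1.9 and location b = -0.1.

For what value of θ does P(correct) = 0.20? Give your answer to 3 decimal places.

-0.830

P(θ) = 1 / (1 + exp(−a(θ − b)))
logit = ln(0.2000/0.8000) = -1.3863
θ = b + logit/(a) = -0.1 + (-1.3863)/1.9000 = -0.8296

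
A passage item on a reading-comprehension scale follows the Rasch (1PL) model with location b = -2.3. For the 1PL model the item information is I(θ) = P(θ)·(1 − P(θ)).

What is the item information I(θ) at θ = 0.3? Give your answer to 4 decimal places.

P = 1/(1+e^{-2.6000}) = 0.9309
P(1−P) = 0.9309 × 0.0691 = 0.0644
I = P(1−P) = 0.06436

0.0644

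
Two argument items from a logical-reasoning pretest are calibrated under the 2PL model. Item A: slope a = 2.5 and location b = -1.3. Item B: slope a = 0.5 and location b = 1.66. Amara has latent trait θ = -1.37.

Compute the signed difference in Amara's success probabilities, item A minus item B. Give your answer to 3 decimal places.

P(θ) = 1 / (1 + exp(−a(θ − b)))
P_A = 0.4564
P_B = 0.1802
P_A − P_B = 0.2762

0.276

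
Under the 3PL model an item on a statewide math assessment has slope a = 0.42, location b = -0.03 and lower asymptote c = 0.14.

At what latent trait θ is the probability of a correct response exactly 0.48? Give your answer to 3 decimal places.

P(θ) = c + (1 − c) · 1 / (1 + exp(−a(θ − b)))
Remove guessing floor: (0.48 − 0.14)/(1 − 0.14) = 0.3953
logit = ln(0.3953/0.6047) = -0.4249
θ = b + logit/(a) = -0.03 + (-0.4249)/0.4200 = -1.0416

-1.042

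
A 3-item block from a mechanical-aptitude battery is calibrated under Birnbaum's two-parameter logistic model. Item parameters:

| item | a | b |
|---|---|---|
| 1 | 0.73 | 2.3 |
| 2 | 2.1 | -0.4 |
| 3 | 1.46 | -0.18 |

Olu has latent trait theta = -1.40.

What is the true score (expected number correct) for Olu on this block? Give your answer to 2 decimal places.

0.32

P(theta) = 1 / (1 + exp(−a(theta − b)))
P_1 = 1/(1+e^{2.7010}) = 0.0629
P_2 = 1/(1+e^{2.1000}) = 0.1091
P_3 = 1/(1+e^{1.7812}) = 0.1442
E[score] = 0.0629 + 0.1091 + 0.1442 = 0.3162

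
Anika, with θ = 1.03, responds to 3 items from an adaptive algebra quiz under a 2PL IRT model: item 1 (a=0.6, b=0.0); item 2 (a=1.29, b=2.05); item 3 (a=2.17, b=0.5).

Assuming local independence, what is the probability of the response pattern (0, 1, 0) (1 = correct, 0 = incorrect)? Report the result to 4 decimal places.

P(θ) = 1 / (1 + exp(−a(θ − b)))
P_1 = 1/(1+e^{-0.6180}) = 0.6498
P_2 = 1/(1+e^{1.3158}) = 0.2115
P_3 = 1/(1+e^{-1.1501}) = 0.7595
L = (1−P_1) × P_2 × (1−P_3) = 0.3502 × 0.2115 × 0.2405 = 0.01781

0.0178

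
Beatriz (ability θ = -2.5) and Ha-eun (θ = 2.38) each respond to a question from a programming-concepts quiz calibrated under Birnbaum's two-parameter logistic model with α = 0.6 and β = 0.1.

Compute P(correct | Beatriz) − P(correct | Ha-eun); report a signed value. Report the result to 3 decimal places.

-0.623

P(θ) = 1 / (1 + exp(−α(θ − β)))
P(Beatriz) = 0.1736  [exponent -1.5600]
P(Ha-eun) = 0.7971  [exponent 1.3680]
Difference = 0.1736 − 0.7971 = -0.6234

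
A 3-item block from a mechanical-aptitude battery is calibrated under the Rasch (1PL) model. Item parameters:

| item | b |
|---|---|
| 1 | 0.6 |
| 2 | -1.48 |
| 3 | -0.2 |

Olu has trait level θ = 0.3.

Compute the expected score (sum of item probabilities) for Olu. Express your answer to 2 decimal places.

1.90

P(θ) = 1 / (1 + exp(−(θ − b)))
P_1 = 1/(1+e^{0.3000}) = 0.4256
P_2 = 1/(1+e^{-1.7800}) = 0.8557
P_3 = 1/(1+e^{-0.5000}) = 0.6225
E[score] = 0.4256 + 0.8557 + 0.6225 = 1.9037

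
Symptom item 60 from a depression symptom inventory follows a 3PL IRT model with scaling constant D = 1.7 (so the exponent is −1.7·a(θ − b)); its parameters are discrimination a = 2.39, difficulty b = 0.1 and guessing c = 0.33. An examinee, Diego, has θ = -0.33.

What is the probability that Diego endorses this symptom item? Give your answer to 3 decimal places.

P(θ) = c + (1 − c) · 1 / (1 + exp(−D·a(θ − b)))
Exponent: 1.7 × 2.39 × (-0.33 − 0.1) = -1.7471
1/(1 + e^{1.7471}) = 0.1484
P = 0.33 + 0.67 × 0.1484 = 0.4294

0.429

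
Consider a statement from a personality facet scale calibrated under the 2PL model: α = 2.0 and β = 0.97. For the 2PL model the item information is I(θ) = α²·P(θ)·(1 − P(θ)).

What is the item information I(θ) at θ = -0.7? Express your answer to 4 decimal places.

P = 1/(1+e^{3.3400}) = 0.0342
P(1−P) = 0.0342 × 0.9658 = 0.0331
I = α² × P(1−P) = 2.0² × 0.0331 = 0.13221

0.1322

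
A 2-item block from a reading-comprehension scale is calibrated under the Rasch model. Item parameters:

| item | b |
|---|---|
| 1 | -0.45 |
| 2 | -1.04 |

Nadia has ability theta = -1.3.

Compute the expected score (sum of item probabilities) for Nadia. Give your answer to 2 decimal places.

P(theta) = 1 / (1 + exp(−(theta − b)))
P_1 = 1/(1+e^{0.8500}) = 0.2994
P_2 = 1/(1+e^{0.2600}) = 0.4354
E[score] = 0.2994 + 0.4354 = 0.7348

0.73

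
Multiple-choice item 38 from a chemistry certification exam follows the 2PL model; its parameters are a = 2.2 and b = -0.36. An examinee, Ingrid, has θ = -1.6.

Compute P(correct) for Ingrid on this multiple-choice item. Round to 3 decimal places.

P(θ) = 1 / (1 + exp(−a(θ − b)))
Exponent: 2.2 × (-1.6 − (-0.36)) = -2.7280
1/(1 + e^{2.7280}) = 0.0613

0.061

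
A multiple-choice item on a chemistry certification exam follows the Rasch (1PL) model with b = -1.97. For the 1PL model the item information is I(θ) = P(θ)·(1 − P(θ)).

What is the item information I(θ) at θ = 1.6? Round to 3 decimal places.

0.027

P = 1/(1+e^{-3.5700}) = 0.9726
P(1−P) = 0.9726 × 0.0274 = 0.0266
I = P(1−P) = 0.02663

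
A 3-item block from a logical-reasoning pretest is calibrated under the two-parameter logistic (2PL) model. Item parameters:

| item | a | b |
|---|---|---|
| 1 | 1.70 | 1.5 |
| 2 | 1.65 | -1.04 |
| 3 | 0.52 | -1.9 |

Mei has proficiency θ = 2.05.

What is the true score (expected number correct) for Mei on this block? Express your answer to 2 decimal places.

P(θ) = 1 / (1 + exp(−a(θ − b)))
P_1 = 1/(1+e^{-0.9350}) = 0.7181
P_2 = 1/(1+e^{-5.0985}) = 0.9939
P_3 = 1/(1+e^{-2.0540}) = 0.8864
E[score] = 0.7181 + 0.9939 + 0.8864 = 2.5984

2.60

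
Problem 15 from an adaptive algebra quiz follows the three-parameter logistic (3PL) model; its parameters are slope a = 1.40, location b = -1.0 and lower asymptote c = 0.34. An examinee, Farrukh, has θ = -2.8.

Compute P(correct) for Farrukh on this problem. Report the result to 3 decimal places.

0.389

P(θ) = c + (1 − c) · 1 / (1 + exp(−a(θ − b)))
Exponent: 1.40 × (-2.8 − (-1.0)) = -2.5200
1/(1 + e^{2.5200}) = 0.0745
P = 0.34 + 0.66 × 0.0745 = 0.3891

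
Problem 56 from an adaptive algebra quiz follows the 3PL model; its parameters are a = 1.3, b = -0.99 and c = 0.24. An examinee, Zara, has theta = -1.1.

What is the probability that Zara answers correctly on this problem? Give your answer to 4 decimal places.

P(theta) = c + (1 − c) · 1 / (1 + exp(−a(theta − b)))
Exponent: 1.3 × (-1.1 − (-0.99)) = -0.1430
1/(1 + e^{0.1430}) = 0.4643
P = 0.24 + 0.76 × 0.4643 = 0.5929

0.5929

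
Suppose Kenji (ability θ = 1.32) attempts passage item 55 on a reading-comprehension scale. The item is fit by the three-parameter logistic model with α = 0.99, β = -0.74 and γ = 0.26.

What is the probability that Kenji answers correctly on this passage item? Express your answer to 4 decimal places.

P(θ) = γ + (1 − γ) · 1 / (1 + exp(−α(θ − β)))
Exponent: 0.99 × (1.32 − (-0.74)) = 2.0394
1/(1 + e^{-2.0394}) = 0.8849
P = 0.26 + 0.74 × 0.8849 = 0.9148

0.9148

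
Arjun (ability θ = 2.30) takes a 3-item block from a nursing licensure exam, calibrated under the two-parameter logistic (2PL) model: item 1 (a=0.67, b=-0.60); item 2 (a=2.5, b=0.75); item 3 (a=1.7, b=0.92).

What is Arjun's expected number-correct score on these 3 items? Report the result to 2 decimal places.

2.77

P(θ) = 1 / (1 + exp(−a(θ − b)))
P_1 = 1/(1+e^{-1.9430}) = 0.8747
P_2 = 1/(1+e^{-3.8750}) = 0.9797
P_3 = 1/(1+e^{-2.3460}) = 0.9126
E[score] = 0.8747 + 0.9797 + 0.9126 = 2.7670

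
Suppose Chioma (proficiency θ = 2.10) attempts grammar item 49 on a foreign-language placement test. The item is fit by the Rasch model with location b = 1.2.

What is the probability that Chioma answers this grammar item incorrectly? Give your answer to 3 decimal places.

0.289

P(θ) = 1 / (1 + exp(−(θ − b)))
Exponent: (2.10 − 1.2) = 0.9000
1/(1 + e^{-0.9000}) = 0.7109
P = 0.7109
P(incorrect) = 1 − 0.7109 = 0.2891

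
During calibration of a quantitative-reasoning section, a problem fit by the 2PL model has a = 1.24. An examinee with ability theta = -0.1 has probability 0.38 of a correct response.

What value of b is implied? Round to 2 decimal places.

0.29

P(theta) = 1 / (1 + exp(−a(theta − b)))
logit(0.38) = ln(0.38/0.62) = -0.4895
b = theta − logit/(a) = -0.1 − (-0.4895)/1.2400 = 0.2948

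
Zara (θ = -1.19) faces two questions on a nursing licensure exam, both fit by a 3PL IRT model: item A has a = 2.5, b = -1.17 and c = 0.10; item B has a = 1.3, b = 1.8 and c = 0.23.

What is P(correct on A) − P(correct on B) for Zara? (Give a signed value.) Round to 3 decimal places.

P(θ) = c + (1 − c) · 1 / (1 + exp(−a(θ − b)))
P_A = 0.5388
P_B = 0.2455
P_A − P_B = 0.2933

0.293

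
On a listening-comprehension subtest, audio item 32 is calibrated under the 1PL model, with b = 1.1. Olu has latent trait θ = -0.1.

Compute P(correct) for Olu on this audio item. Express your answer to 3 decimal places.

P(θ) = 1 / (1 + exp(−(θ − b)))
Exponent: (-0.1 − 1.1) = -1.2000
1/(1 + e^{1.2000}) = 0.2315
P = 0.2315

0.231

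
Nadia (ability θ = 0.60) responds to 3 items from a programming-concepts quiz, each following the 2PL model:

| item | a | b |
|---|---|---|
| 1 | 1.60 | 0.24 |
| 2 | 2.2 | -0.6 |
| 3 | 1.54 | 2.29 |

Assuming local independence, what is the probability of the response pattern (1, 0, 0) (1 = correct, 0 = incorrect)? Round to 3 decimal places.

P(θ) = 1 / (1 + exp(−a(θ − b)))
P_1 = 1/(1+e^{-0.5760}) = 0.6401
P_2 = 1/(1+e^{-2.6400}) = 0.9334
P_3 = 1/(1+e^{2.6026}) = 0.0690
L = P_1 × (1−P_2) × (1−P_3) = 0.6401 × 0.0666 × 0.9310 = 0.03970

0.040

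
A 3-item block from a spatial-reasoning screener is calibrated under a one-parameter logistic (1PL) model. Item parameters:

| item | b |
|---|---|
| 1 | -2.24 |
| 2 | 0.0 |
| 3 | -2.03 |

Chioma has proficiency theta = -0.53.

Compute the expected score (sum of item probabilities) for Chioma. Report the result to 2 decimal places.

2.03

P(theta) = 1 / (1 + exp(−(theta − b)))
P_1 = 1/(1+e^{-1.7100}) = 0.8468
P_2 = 1/(1+e^{0.5300}) = 0.3705
P_3 = 1/(1+e^{-1.5000}) = 0.8176
E[score] = 0.8468 + 0.3705 + 0.8176 = 2.0349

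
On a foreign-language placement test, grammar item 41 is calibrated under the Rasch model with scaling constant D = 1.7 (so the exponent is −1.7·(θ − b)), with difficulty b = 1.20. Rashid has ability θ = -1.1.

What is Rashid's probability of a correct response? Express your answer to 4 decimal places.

P(θ) = 1 / (1 + exp(−D·(θ − b)))
Exponent: 1.7 × (-1.1 − 1.20) = -3.9100
1/(1 + e^{3.9100}) = 0.0196
P = 0.0196

0.0196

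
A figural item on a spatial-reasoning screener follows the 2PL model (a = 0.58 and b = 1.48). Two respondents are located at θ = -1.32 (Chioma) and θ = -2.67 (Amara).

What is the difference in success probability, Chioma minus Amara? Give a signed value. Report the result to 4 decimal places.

P(θ) = 1 / (1 + exp(−a(θ − b)))
P(Chioma) = 0.1647  [exponent -1.6240]
P(Amara) = 0.0826  [exponent -2.4070]
Difference = 0.1647 − 0.0826 = 0.0820

0.0820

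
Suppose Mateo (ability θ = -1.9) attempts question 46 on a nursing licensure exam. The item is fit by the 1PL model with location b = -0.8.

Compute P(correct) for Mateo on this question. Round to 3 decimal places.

P(θ) = 1 / (1 + exp(−(θ − b)))
Exponent: (-1.9 − (-0.8)) = -1.1000
1/(1 + e^{1.1000}) = 0.2497
P = 0.2497

0.250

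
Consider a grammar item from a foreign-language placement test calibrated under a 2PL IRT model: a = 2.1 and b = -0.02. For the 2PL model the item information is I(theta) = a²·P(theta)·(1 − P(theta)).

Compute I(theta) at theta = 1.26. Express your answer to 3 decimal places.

P = 1/(1+e^{-2.6880}) = 0.9363
P(1−P) = 0.9363 × 0.0637 = 0.0596
I = a² × P(1−P) = 2.1² × 0.0596 = 0.26297

0.263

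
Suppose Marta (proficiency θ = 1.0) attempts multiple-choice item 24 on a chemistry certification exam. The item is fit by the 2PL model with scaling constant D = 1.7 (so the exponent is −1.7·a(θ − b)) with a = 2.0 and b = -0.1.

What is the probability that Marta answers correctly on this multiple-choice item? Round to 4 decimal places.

P(θ) = 1 / (1 + exp(−D·a(θ − b)))
Exponent: 1.7 × 2.0 × (1.0 − (-0.1)) = 3.7400
1/(1 + e^{-3.7400}) = 0.9768
P = 0.9768

0.9768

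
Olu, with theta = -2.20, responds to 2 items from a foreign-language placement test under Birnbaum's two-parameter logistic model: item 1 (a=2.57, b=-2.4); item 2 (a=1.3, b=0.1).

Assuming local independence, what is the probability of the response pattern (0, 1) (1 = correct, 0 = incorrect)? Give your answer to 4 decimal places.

0.0179

P(theta) = 1 / (1 + exp(−a(theta − b)))
P_1 = 1/(1+e^{-0.5140}) = 0.6257
P_2 = 1/(1+e^{2.9900}) = 0.0479
L = (1−P_1) × P_2 = 0.3743 × 0.0479 = 0.01792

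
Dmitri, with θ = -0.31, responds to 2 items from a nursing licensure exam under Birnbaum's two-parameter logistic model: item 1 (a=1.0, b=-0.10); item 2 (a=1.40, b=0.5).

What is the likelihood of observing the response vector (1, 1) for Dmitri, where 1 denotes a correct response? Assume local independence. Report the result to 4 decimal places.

0.1090

P(θ) = 1 / (1 + exp(−a(θ − b)))
P_1 = 1/(1+e^{0.2100}) = 0.4477
P_2 = 1/(1+e^{1.1340}) = 0.2434
L = P_1 × P_2 = 0.4477 × 0.2434 = 0.10898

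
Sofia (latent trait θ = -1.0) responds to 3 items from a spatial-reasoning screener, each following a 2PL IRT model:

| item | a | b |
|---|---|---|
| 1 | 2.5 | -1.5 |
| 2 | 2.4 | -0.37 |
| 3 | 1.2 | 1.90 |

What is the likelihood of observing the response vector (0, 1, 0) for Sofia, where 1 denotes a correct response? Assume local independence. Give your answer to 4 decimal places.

P(θ) = 1 / (1 + exp(−a(θ − b)))
P_1 = 1/(1+e^{-1.2500}) = 0.7773
P_2 = 1/(1+e^{1.5120}) = 0.1806
P_3 = 1/(1+e^{3.4800}) = 0.0299
L = (1−P_1) × P_2 × (1−P_3) = 0.2227 × 0.1806 × 0.9701 = 0.03903

0.0390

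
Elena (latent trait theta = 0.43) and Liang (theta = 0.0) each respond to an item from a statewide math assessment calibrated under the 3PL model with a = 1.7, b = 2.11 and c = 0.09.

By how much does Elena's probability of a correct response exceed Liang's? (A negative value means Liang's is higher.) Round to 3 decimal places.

0.025

P(theta) = c + (1 − c) · 1 / (1 + exp(−a(theta − b)))
P(Elena) = 0.1395  [exponent -2.8560]
P(Liang) = 0.1145  [exponent -3.5870]
Difference = 0.1395 − 0.1145 = 0.0250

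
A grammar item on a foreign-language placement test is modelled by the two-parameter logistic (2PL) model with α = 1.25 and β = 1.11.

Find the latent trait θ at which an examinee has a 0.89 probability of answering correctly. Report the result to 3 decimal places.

2.783

P(θ) = 1 / (1 + exp(−α(θ − β)))
logit = ln(0.8900/0.1100) = 2.0907
θ = β + logit/(α) = 1.11 + 2.0907/1.2500 = 2.7826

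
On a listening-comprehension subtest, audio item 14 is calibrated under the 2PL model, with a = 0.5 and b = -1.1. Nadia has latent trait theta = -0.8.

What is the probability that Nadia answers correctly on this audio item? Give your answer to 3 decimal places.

0.537

P(theta) = 1 / (1 + exp(−a(theta − b)))
Exponent: 0.5 × (-0.8 − (-1.1)) = 0.1500
1/(1 + e^{-0.1500}) = 0.5374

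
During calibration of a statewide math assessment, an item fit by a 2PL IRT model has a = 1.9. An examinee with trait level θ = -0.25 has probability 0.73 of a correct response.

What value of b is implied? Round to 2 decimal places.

P(θ) = 1 / (1 + exp(−a(θ − b)))
logit(0.73) = ln(0.73/0.27) = 0.9946
b = θ − logit/(a) = -0.25 − 0.9946/1.9000 = -0.7735

-0.77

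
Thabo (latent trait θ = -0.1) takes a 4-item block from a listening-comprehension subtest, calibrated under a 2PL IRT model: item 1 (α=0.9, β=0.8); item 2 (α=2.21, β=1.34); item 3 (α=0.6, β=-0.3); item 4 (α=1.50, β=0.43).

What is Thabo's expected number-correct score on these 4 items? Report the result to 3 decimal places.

P(θ) = 1 / (1 + exp(−α(θ − β)))
P_1 = 1/(1+e^{0.8100}) = 0.3079
P_2 = 1/(1+e^{3.1824}) = 0.0398
P_3 = 1/(1+e^{-0.1200}) = 0.5300
P_4 = 1/(1+e^{0.7950}) = 0.3111
E[score] = 0.3079 + 0.0398 + 0.5300 + 0.3111 = 1.1888

1.189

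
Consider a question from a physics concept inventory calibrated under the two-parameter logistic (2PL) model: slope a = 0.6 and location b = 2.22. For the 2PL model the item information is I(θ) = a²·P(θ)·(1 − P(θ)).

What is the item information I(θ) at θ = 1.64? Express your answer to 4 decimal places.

P = 1/(1+e^{0.3480}) = 0.4139
P(1−P) = 0.4139 × 0.5861 = 0.2426
I = a² × P(1−P) = 0.6² × 0.2426 = 0.08733

0.0873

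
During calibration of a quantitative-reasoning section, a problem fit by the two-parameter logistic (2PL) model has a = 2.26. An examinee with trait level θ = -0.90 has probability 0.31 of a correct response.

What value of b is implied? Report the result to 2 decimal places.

P(θ) = 1 / (1 + exp(−a(θ − b)))
logit(0.31) = ln(0.31/0.69) = -0.8001
b = θ − logit/(a) = -0.90 − (-0.8001)/2.2600 = -0.5460

-0.55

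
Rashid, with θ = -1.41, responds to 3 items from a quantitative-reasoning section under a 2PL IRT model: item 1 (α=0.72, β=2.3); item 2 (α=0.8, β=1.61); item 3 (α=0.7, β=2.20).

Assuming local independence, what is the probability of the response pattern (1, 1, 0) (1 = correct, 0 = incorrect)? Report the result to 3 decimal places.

P(θ) = 1 / (1 + exp(−α(θ − β)))
P_1 = 1/(1+e^{2.6712}) = 0.0647
P_2 = 1/(1+e^{2.4160}) = 0.0820
P_3 = 1/(1+e^{2.5270}) = 0.0740
L = P_1 × P_2 × (1−P_3) = 0.0647 × 0.0820 × 0.9260 = 0.00491

0.005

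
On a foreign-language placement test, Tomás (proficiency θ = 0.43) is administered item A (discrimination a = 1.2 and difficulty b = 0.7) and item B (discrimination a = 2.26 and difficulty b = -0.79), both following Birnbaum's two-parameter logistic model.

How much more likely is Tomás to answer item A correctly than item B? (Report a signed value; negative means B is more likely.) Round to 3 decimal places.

-0.521

P(θ) = 1 / (1 + exp(−a(θ − b)))
P_A = 0.4197
P_B = 0.9403
P_A − P_B = -0.5206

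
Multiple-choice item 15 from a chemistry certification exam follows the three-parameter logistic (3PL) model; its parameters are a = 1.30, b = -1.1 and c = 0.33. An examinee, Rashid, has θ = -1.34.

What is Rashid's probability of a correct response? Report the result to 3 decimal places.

0.613

P(θ) = c + (1 − c) · 1 / (1 + exp(−a(θ − b)))
Exponent: 1.30 × (-1.34 − (-1.1)) = -0.3120
1/(1 + e^{0.3120}) = 0.4226
P = 0.33 + 0.67 × 0.4226 = 0.6132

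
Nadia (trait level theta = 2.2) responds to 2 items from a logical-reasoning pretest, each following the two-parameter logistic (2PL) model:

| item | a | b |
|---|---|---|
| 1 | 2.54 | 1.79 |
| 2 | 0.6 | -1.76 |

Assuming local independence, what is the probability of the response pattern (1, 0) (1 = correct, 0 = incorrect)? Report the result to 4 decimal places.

0.0628

P(theta) = 1 / (1 + exp(−a(theta − b)))
P_1 = 1/(1+e^{-1.0414}) = 0.7391
P_2 = 1/(1+e^{-2.3760}) = 0.9150
L = P_1 × (1−P_2) = 0.7391 × 0.0850 = 0.06284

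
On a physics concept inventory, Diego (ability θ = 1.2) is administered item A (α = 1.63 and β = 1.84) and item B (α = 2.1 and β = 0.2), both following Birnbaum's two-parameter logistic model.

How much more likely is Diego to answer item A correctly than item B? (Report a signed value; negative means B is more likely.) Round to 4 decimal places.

P(θ) = 1 / (1 + exp(−α(θ − β)))
P_A = 0.2605
P_B = 0.8909
P_A − P_B = -0.6304

-0.6304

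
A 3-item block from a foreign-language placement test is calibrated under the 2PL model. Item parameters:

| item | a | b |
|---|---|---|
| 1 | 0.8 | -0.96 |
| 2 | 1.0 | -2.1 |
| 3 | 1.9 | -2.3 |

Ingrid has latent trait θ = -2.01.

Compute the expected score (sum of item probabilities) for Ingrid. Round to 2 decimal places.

1.46

P(θ) = 1 / (1 + exp(−a(θ − b)))
P_1 = 1/(1+e^{0.8400}) = 0.3015
P_2 = 1/(1+e^{-0.0900}) = 0.5225
P_3 = 1/(1+e^{-0.5510}) = 0.6344
E[score] = 0.3015 + 0.5225 + 0.6344 = 1.4584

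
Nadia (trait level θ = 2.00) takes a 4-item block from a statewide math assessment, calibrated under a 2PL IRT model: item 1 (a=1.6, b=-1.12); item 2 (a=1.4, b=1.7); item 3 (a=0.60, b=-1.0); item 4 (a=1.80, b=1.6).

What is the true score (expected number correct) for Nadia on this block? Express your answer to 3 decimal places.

3.127

P(θ) = 1 / (1 + exp(−a(θ − b)))
P_1 = 1/(1+e^{-4.9920}) = 0.9933
P_2 = 1/(1+e^{-0.4200}) = 0.6035
P_3 = 1/(1+e^{-1.8000}) = 0.8581
P_4 = 1/(1+e^{-0.7200}) = 0.6726
E[score] = 0.9933 + 0.6035 + 0.8581 + 0.6726 = 3.1275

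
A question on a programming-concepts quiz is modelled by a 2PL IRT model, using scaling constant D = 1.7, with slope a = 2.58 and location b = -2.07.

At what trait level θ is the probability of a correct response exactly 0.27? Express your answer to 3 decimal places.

P(θ) = 1 / (1 + exp(−D·a(θ − b)))
logit = ln(0.2700/0.7300) = -0.9946
θ = b + logit/(1.7·a) = -2.07 + (-0.9946)/4.3860 = -2.2968

-2.297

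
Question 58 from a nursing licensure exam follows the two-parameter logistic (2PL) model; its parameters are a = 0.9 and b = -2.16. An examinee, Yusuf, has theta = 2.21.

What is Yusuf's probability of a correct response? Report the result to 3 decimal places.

0.981

P(theta) = 1 / (1 + exp(−a(theta − b)))
Exponent: 0.9 × (2.21 − (-2.16)) = 3.9330
1/(1 + e^{-3.9330}) = 0.9808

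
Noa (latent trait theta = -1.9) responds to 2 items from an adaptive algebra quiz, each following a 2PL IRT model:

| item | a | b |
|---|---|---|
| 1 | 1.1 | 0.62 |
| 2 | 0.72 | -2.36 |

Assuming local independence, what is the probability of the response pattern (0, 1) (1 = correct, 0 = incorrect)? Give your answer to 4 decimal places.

0.5478

P(theta) = 1 / (1 + exp(−a(theta − b)))
P_1 = 1/(1+e^{2.7720}) = 0.0589
P_2 = 1/(1+e^{-0.3312}) = 0.5821
L = (1−P_1) × P_2 = 0.9411 × 0.5821 = 0.54779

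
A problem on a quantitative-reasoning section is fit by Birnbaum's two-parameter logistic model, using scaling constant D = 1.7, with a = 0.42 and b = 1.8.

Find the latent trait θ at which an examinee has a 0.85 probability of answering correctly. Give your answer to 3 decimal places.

4.229

P(θ) = 1 / (1 + exp(−D·a(θ − b)))
logit = ln(0.8500/0.1500) = 1.7346
θ = b + logit/(1.7·a) = 1.8 + 1.7346/0.7140 = 4.2294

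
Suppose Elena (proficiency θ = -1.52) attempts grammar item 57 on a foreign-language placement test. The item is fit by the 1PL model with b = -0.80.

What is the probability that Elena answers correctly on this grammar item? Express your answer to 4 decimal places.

0.3274

P(θ) = 1 / (1 + exp(−(θ − b)))
Exponent: (-1.52 − (-0.80)) = -0.7200
1/(1 + e^{0.7200}) = 0.3274
P = 0.3274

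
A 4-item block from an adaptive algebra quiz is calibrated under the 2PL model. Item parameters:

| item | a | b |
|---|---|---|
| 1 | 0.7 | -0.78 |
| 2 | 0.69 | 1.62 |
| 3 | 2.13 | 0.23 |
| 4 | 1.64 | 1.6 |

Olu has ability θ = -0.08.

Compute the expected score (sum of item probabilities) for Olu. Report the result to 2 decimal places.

P(θ) = 1 / (1 + exp(−a(θ − b)))
P_1 = 1/(1+e^{-0.4900}) = 0.6201
P_2 = 1/(1+e^{1.1730}) = 0.2363
P_3 = 1/(1+e^{0.6603}) = 0.3407
P_4 = 1/(1+e^{2.7552}) = 0.0598
E[score] = 0.6201 + 0.2363 + 0.3407 + 0.0598 = 1.2569

1.26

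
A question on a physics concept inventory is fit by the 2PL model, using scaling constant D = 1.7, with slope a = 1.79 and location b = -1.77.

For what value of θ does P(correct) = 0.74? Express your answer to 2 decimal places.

-1.43

P(θ) = 1 / (1 + exp(−D·a(θ − b)))
logit = ln(0.7400/0.2600) = 1.0460
θ = b + logit/(1.7·a) = -1.77 + 1.0460/3.0430 = -1.4263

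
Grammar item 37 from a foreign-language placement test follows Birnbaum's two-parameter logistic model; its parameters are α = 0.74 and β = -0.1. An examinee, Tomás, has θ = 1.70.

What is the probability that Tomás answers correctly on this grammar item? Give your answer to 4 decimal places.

0.7912

P(θ) = 1 / (1 + exp(−α(θ − β)))
Exponent: 0.74 × (1.70 − (-0.1)) = 1.3320
1/(1 + e^{-1.3320}) = 0.7912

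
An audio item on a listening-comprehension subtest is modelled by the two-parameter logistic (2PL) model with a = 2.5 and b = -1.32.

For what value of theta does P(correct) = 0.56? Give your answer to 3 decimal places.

P(theta) = 1 / (1 + exp(−a(theta − b)))
logit = ln(0.5600/0.4400) = 0.2412
theta = b + logit/(a) = -1.32 + 0.2412/2.5000 = -1.2235

-1.224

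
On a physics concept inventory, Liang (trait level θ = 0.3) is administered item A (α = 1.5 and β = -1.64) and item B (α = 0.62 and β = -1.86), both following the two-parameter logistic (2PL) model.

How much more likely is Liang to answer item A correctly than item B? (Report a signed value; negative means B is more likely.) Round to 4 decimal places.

0.1560

P(θ) = 1 / (1 + exp(−α(θ − β)))
P_A = 0.9483
P_B = 0.7924
P_A − P_B = 0.1560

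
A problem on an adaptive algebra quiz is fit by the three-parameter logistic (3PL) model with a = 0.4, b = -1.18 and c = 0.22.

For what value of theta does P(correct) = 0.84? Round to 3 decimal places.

2.206

P(theta) = c + (1 − c) · 1 / (1 + exp(−a(theta − b)))
Remove guessing floor: (0.84 − 0.22)/(1 − 0.22) = 0.7949
logit = ln(0.7949/0.2051) = 1.3545
theta = b + logit/(a) = -1.18 + 1.3545/0.4000 = 2.2064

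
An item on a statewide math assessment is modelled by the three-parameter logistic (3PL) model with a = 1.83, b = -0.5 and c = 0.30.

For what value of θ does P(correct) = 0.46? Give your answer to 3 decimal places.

-1.165

P(θ) = c + (1 − c) · 1 / (1 + exp(−a(θ − b)))
Remove guessing floor: (0.46 − 0.30)/(1 − 0.30) = 0.2286
logit = ln(0.2286/0.7714) = -1.2164
θ = b + logit/(a) = -0.5 + (-1.2164)/1.8300 = -1.1647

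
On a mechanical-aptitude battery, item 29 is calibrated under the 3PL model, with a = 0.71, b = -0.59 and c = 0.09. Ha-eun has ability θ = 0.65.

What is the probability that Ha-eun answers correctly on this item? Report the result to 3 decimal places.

0.733

P(θ) = c + (1 − c) · 1 / (1 + exp(−a(θ − b)))
Exponent: 0.71 × (0.65 − (-0.59)) = 0.8804
1/(1 + e^{-0.8804}) = 0.7069
P = 0.09 + 0.91 × 0.7069 = 0.7333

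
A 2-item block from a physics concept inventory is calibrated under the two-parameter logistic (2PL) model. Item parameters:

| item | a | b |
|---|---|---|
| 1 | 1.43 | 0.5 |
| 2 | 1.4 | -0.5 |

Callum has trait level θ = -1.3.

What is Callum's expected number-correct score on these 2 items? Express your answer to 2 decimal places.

P(θ) = 1 / (1 + exp(−a(θ − b)))
P_1 = 1/(1+e^{2.5740}) = 0.0708
P_2 = 1/(1+e^{1.1200}) = 0.2460
E[score] = 0.0708 + 0.2460 = 0.3168

0.32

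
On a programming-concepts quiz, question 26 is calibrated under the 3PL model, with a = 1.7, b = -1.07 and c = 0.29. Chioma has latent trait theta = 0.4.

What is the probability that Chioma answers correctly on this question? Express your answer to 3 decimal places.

P(theta) = c + (1 − c) · 1 / (1 + exp(−a(theta − b)))
Exponent: 1.7 × (0.4 − (-1.07)) = 2.4990
1/(1 + e^{-2.4990}) = 0.9241
P = 0.29 + 0.71 × 0.9241 = 0.9461

0.946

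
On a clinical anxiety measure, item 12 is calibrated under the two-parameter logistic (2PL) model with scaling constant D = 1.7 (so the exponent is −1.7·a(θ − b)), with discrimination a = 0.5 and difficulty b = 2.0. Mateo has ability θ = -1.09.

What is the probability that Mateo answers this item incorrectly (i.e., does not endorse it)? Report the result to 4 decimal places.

0.9325

P(θ) = 1 / (1 + exp(−D·a(θ − b)))
Exponent: 1.7 × 0.5 × (-1.09 − 2.0) = -2.6265
1/(1 + e^{2.6265}) = 0.0675
P = 0.0675
P(incorrect) = 1 − 0.0675 = 0.9325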